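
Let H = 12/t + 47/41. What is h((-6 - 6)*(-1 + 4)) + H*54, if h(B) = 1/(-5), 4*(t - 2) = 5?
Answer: 695797/2665 ≈ 261.09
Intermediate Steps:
t = 13/4 (t = 2 + (1/4)*5 = 2 + 5/4 = 13/4 ≈ 3.2500)
H = 2579/533 (H = 12/(13/4) + 47/41 = 12*(4/13) + 47*(1/41) = 48/13 + 47/41 = 2579/533 ≈ 4.8386)
h(B) = -1/5
h((-6 - 6)*(-1 + 4)) + H*54 = -1/5 + (2579/533)*54 = -1/5 + 139266/533 = 695797/2665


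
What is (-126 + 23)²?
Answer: 10609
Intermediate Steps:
(-126 + 23)² = (-103)² = 10609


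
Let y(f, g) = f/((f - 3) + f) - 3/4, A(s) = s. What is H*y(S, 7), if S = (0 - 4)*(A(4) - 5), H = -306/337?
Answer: -153/3370 ≈ -0.045401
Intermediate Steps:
H = -306/337 (H = -306*1/337 = -306/337 ≈ -0.90801)
S = 4 (S = (0 - 4)*(4 - 5) = -4*(-1) = 4)
y(f, g) = -3/4 + f/(-3 + 2*f) (y(f, g) = f/((-3 + f) + f) - 3*1/4 = f/(-3 + 2*f) - 3/4 = -3/4 + f/(-3 + 2*f))
H*y(S, 7) = -153*(9 - 2*4)/(674*(-3 + 2*4)) = -153*(9 - 8)/(674*(-3 + 8)) = -153/(674*5) = -306/337*1/20 = -153/3370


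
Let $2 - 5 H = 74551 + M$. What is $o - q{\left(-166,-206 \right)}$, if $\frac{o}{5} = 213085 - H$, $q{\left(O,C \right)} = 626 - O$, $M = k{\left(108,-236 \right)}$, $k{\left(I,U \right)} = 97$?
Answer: $1139279$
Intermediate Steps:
$M = 97$
$H = - \frac{74646}{5}$ ($H = \frac{2}{5} - \frac{74551 + 97}{5} = \frac{2}{5} - \frac{74648}{5} = - \frac{74646}{5} \approx -14929.0$)
$o = 1140071$ ($o = 5 \left(213085 - - \frac{74646}{5}\right) = 5 \left(213085 + \frac{74646}{5}\right) = 5 \cdot \frac{1140071}{5} = 1140071$)
$o - q{\left(-166,-206 \right)} = 1140071 - \left(626 - -166\right) = 1140071 - \left(626 + 166\right) = 1140071 - 792 = 1139279$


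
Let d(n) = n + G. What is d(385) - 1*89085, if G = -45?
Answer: -88745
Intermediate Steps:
d(n) = -45 + n (d(n) = n - 45 = -45 + n)
d(385) - 1*89085 = (-45 + 385) - 1*89085 = 340 - 89085 = -88745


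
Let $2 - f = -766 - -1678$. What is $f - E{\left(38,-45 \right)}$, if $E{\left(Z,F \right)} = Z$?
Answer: $-948$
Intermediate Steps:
$f = -910$ ($f = 2 - \left(-766 - -1678\right) = 2 - \left(-766 + 1678\right) = 2 - 912 = -910$)
$f - E{\left(38,-45 \right)} = -910 - 38 = -948$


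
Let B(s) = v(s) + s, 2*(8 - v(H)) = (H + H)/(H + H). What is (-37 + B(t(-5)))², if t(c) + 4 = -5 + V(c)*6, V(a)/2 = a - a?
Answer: 5929/4 ≈ 1482.3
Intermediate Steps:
V(a) = 0 (V(a) = 2*(a - a) = 2*0 = 0)
t(c) = -9 (t(c) = -4 + (-5 + 0*6) = -4 + (-5 + 0) = -4 - 5 = -9)
v(H) = 15/2 (v(H) = 8 - (H + H)/(2*(H + H)) = 8 - 2*H/(2*(2*H)) = 8 - 2*H*1/(2*H)/2 = 8 - ½*1 = 8 - ½ = 15/2)
B(s) = 15/2 + s
(-37 + B(t(-5)))² = (-37 + (15/2 - 9))² = (-37 - 3/2)² = (-77/2)² = 5929/4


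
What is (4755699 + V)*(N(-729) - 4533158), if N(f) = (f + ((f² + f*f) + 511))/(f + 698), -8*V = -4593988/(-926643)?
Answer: -207988729888944900059/9575311 ≈ -2.1721e+13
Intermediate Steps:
V = -1148497/1853286 (V = -(-1148497)/(2*(-926643)) = -(-1148497)*(-1)/(2*926643) = -⅛*4593988/926643 = -1148497/1853286 ≈ -0.61971)
N(f) = (511 + f + 2*f²)/(698 + f) (N(f) = (f + ((f² + f²) + 511))/(698 + f) = (f + (2*f² + 511))/(698 + f) = (f + (511 + 2*f²))/(698 + f) = (511 + f + 2*f²)/(698 + f))
(4755699 + V)*(N(-729) - 4533158) = (4755699 - 1148497/1853286)*((511 - 729 + 2*(-729)²)/(698 - 729) - 4533158) = 8813669228417*((511 - 729 + 2*531441)/(-31) - 4533158)/1853286 = 8813669228417*(-(511 - 729 + 1062882)/31 - 4533158)/1853286 = 8813669228417*(-1/31*1062664 - 4533158)/1853286 = 8813669228417*(-1062664/31 - 4533158)/1853286 = (8813669228417/1853286)*(-141590562/31) = -207988729888944900059/9575311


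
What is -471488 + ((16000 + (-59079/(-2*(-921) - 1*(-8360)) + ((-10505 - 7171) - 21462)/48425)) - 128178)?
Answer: -288352853948551/494031850 ≈ -5.8367e+5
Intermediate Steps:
-471488 + ((16000 + (-59079/(-2*(-921) - 1*(-8360)) + ((-10505 - 7171) - 21462)/48425)) - 128178) = -471488 + ((16000 + (-59079/(1842 + 8360) + (-17676 - 21462)*(1/48425))) - 128178) = -471488 + ((16000 + (-59079/10202 - 39138*1/48425)) - 128178) = -471488 + ((16000 + (-59079*1/10202 - 39138/48425)) - 128178) = -471488 + ((16000 + (-59079/10202 - 39138/48425)) - 128178) = -471488 + ((16000 - 3260186451/494031850) - 128178) = -471488 + (7901249413549/494031850 - 128178) = -471488 - 55422765055751/494031850 = -288352853948551/494031850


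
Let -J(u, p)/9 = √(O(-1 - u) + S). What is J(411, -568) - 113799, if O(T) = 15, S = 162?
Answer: -113799 - 9*√177 ≈ -1.1392e+5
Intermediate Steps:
J(u, p) = -9*√177 (J(u, p) = -9*√(15 + 162) = -9*√177)
J(411, -568) - 113799 = -9*√177 - 113799 = -113799 - 9*√177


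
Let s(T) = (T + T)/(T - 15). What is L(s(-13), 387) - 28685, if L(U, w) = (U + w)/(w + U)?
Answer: -28684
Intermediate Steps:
s(T) = 2*T/(-15 + T) (s(T) = (2*T)/(-15 + T) = 2*T/(-15 + T))
L(U, w) = 1 (L(U, w) = (U + w)/(U + w) = 1)
L(s(-13), 387) - 28685 = 1 - 28685 = -28684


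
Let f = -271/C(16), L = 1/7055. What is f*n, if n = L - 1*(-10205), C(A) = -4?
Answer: 4877747699/7055 ≈ 6.9139e+5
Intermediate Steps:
L = 1/7055 ≈ 0.00014174
n = 71996276/7055 (n = 1/7055 - 1*(-10205) = 1/7055 + 10205 = 71996276/7055 ≈ 10205.)
f = 271/4 (f = -271/(-4) = -271*(-1/4) = 271/4 ≈ 67.750)
f*n = (271/4)*(71996276/7055) = 4877747699/7055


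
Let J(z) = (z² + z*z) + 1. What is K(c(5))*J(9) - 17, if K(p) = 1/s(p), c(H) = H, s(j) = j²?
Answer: -262/25 ≈ -10.480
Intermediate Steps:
J(z) = 1 + 2*z² (J(z) = (z² + z²) + 1 = 2*z² + 1 = 1 + 2*z²)
K(p) = p⁻² (K(p) = 1/(p²) = p⁻²)
K(c(5))*J(9) - 17 = (1 + 2*9²)/5² - 17 = (1 + 2*81)/25 - 17 = (1 + 162)/25 - 17 = (1/25)*163 - 17 = 163/25 - 17 = -262/25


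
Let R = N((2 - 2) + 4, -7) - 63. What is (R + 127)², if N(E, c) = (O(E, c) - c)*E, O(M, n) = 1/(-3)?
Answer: 73984/9 ≈ 8220.4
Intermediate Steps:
O(M, n) = -⅓
N(E, c) = E*(-⅓ - c) (N(E, c) = (-⅓ - c)*E = E*(-⅓ - c))
R = -109/3 (R = -((2 - 2) + 4)*(⅓ - 7) - 63 = -1*(0 + 4)*(-20/3) - 63 = -1*4*(-20/3) - 63 = 80/3 - 63 = -109/3 ≈ -36.333)
(R + 127)² = (-109/3 + 127)² = (272/3)² = 73984/9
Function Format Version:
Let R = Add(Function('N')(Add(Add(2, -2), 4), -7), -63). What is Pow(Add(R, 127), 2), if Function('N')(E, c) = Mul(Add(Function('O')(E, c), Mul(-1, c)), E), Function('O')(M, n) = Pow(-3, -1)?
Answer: Rational(73984, 9) ≈ 8220.4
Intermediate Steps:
Function('O')(M, n) = Rational(-1, 3)
Function('N')(E, c) = Mul(E, Add(Rational(-1, 3), Mul(-1, c))) (Function('N')(E, c) = Mul(Add(Rational(-1, 3), Mul(-1, c)), E) = Mul(E, Add(Rational(-1, 3), Mul(-1, c))))
R = Rational(-109, 3) (R = Add(Mul(-1, Add(Add(2, -2), 4), Add(Rational(1, 3), -7)), -63) = Add(Mul(-1, Add(0, 4), Rational(-20, 3)), -63) = Add(Mul(-1, 4, Rational(-20, 3)), -63) = Add(Rational(80, 3), -63) = Rational(-109, 3) ≈ -36.333)
Pow(Add(R, 127), 2) = Pow(Add(Rational(-109, 3), 127), 2) = Pow(Rational(272, 3), 2) = Rational(73984, 9)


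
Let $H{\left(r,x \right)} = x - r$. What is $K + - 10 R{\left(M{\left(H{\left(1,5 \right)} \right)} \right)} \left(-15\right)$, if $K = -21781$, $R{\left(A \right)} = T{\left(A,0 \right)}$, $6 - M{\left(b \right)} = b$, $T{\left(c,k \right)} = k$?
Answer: $-21781$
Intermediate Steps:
$M{\left(b \right)} = 6 - b$
$R{\left(A \right)} = 0$
$K + - 10 R{\left(M{\left(H{\left(1,5 \right)} \right)} \right)} \left(-15\right) = -21781 + \left(-10\right) 0 \left(-15\right) = -21781 + 0 \left(-15\right) = -21781 + 0 = -21781$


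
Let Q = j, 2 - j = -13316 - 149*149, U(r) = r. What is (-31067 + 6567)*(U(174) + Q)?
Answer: -874478500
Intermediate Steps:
j = 35519 (j = 2 - (-13316 - 149*149) = 2 - (-13316 - 1*22201) = 2 - (-13316 - 22201) = 2 - 1*(-35517) = 2 + 35517 = 35519)
Q = 35519
(-31067 + 6567)*(U(174) + Q) = (-31067 + 6567)*(174 + 35519) = -24500*35693 = -874478500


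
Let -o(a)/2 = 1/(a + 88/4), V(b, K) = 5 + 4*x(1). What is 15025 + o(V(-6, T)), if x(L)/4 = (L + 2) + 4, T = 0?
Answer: 2088473/139 ≈ 15025.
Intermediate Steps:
x(L) = 24 + 4*L (x(L) = 4*((L + 2) + 4) = 4*((2 + L) + 4) = 4*(6 + L) = 24 + 4*L)
V(b, K) = 117 (V(b, K) = 5 + 4*(24 + 4*1) = 5 + 4*(24 + 4) = 5 + 4*28 = 5 + 112 = 117)
o(a) = -2/(22 + a) (o(a) = -2/(a + 88/4) = -2/(a + 88*(1/4)) = -2/(a + 22) = -2/(22 + a))
15025 + o(V(-6, T)) = 15025 - 2/(22 + 117) = 15025 - 2/139 = 2088473/139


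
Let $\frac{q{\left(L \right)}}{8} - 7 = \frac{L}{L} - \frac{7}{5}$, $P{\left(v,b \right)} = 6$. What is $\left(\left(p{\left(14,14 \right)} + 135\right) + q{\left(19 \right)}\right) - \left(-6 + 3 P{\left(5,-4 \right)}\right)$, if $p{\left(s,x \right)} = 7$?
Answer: $\frac{914}{5} \approx 182.8$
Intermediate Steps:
$q{\left(L \right)} = \frac{264}{5}$ ($q{\left(L \right)} = 56 + 8 \left(\frac{L}{L} - \frac{7}{5}\right) = 56 + 8 \left(1 - \frac{7}{5}\right) = 56 + 8 \left(- \frac{2}{5}\right) = 56 - \frac{16}{5} = \frac{264}{5}$)
$\left(\left(p{\left(14,14 \right)} + 135\right) + q{\left(19 \right)}\right) - \left(-6 + 3 P{\left(5,-4 \right)}\right) = \left(\left(7 + 135\right) + \frac{264}{5}\right) + \left(\left(-3\right) 6 + 6\right) = \left(142 + \frac{264}{5}\right) + \left(-18 + 6\right) = \frac{974}{5} - 12 = \frac{914}{5}$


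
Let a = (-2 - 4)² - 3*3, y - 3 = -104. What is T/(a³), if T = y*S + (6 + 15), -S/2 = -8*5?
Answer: -8059/19683 ≈ -0.40944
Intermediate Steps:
y = -101 (y = 3 - 104 = -101)
S = 80 (S = -(-16)*5 = -2*(-40) = 80)
a = 27 (a = (-6)² - 9 = 36 - 9 = 27)
T = -8059 (T = -101*80 + (6 + 15) = -8080 + 21 = -8059)
T/(a³) = -8059/(27³) = -8059/19683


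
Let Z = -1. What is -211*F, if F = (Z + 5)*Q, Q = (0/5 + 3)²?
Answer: -7596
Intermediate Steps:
Q = 9 (Q = (0*(⅕) + 3)² = (0 + 3)² = 3² = 9)
F = 36 (F = (-1 + 5)*9 = 4*9 = 36)
-211*F = -211*36 = -7596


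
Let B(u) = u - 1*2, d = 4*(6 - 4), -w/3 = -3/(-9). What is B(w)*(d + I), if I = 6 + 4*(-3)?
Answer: -6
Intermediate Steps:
w = -1 (w = -(-9)/(-9) = -(-9)*(-1)/9 = -3*⅓ = -1)
I = -6 (I = 6 - 12 = -6)
d = 8 (d = 4*2 = 8)
B(u) = -2 + u (B(u) = u - 2 = -2 + u)
B(w)*(d + I) = (-2 - 1)*(8 - 6) = -3*2 = -6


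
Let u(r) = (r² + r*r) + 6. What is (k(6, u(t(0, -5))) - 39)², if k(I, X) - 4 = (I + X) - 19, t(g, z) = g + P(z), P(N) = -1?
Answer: 1600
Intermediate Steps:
t(g, z) = -1 + g (t(g, z) = g - 1 = -1 + g)
u(r) = 6 + 2*r² (u(r) = (r² + r²) + 6 = 2*r² + 6 = 6 + 2*r²)
k(I, X) = -15 + I + X (k(I, X) = 4 + ((I + X) - 19) = 4 + (-19 + I + X) = -15 + I + X)
(k(6, u(t(0, -5))) - 39)² = ((-15 + 6 + (6 + 2*(-1 + 0)²)) - 39)² = ((-15 + 6 + (6 + 2*(-1)²)) - 39)² = ((-15 + 6 + (6 + 2*1)) - 39)² = ((-15 + 6 + (6 + 2)) - 39)² = ((-15 + 6 + 8) - 39)² = (-1 - 39)² = (-40)² = 1600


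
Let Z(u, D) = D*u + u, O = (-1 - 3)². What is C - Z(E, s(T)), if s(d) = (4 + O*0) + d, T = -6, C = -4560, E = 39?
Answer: -4521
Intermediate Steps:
O = 16 (O = (-4)² = 16)
s(d) = 4 + d (s(d) = (4 + 16*0) + d = (4 + 0) + d = 4 + d)
Z(u, D) = u + D*u
C - Z(E, s(T)) = -4560 - 39*(1 + (4 - 6)) = -4560 - 39*(1 - 2) = -4560 - 39*(-1) = -4560 - 1*(-39) = -4560 + 39 = -4521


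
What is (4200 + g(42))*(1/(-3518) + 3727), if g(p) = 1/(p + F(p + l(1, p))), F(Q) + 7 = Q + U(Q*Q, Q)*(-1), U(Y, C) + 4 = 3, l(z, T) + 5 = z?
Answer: 4075093729585/260332 ≈ 1.5653e+7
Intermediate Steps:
l(z, T) = -5 + z
U(Y, C) = -1 (U(Y, C) = -4 + 3 = -1)
F(Q) = -6 + Q (F(Q) = -7 + (Q - 1*(-1)) = -7 + (Q + 1) = -7 + (1 + Q) = -6 + Q)
g(p) = 1/(-10 + 2*p) (g(p) = 1/(p + (-6 + (p + (-5 + 1)))) = 1/(p + (-6 + (p - 4))) = 1/(p + (-6 + (-4 + p))) = 1/(p + (-10 + p)) = 1/(-10 + 2*p))
(4200 + g(42))*(1/(-3518) + 3727) = (4200 + 1/(2*(-5 + 42)))*(1/(-3518) + 3727) = (4200 + (1/2)/37)*(-1/3518 + 3727) = (4200 + (1/2)*(1/37))*(13111585/3518) = (4200 + 1/74)*(13111585/3518) = (310801/74)*(13111585/3518) = 4075093729585/260332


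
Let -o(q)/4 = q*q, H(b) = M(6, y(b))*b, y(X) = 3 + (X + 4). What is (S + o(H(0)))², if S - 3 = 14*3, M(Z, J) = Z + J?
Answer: 2025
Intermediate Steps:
y(X) = 7 + X (y(X) = 3 + (4 + X) = 7 + X)
M(Z, J) = J + Z
H(b) = b*(13 + b) (H(b) = ((7 + b) + 6)*b = (13 + b)*b = b*(13 + b))
S = 45 (S = 3 + 14*3 = 3 + 42 = 45)
o(q) = -4*q² (o(q) = -4*q*q = -4*q²)
(S + o(H(0)))² = (45 - 4*(0*(13 + 0))²)² = (45 - 4*(0*13)²)² = (45 - 4*0²)² = (45 - 4*0)² = (45 + 0)² = 45² = 2025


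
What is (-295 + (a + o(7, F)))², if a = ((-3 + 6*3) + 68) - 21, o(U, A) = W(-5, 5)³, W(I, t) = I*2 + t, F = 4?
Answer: 128164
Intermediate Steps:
W(I, t) = t + 2*I (W(I, t) = 2*I + t = t + 2*I)
o(U, A) = -125 (o(U, A) = (5 + 2*(-5))³ = (5 - 10)³ = (-5)³ = -125)
a = 62 (a = ((-3 + 18) + 68) - 21 = (15 + 68) - 21 = 83 - 21 = 62)
(-295 + (a + o(7, F)))² = (-295 + (62 - 125))² = (-295 - 63)² = (-358)² = 128164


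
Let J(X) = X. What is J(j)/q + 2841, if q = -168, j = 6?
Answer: 79547/28 ≈ 2841.0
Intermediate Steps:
J(j)/q + 2841 = 6/(-168) + 2841 = 6*(-1/168) + 2841 = -1/28 + 2841 = 79547/28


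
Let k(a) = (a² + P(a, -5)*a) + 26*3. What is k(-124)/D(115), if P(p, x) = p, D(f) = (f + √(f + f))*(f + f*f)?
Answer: 3083/150742 - 3083*√230/17335330 ≈ 0.017755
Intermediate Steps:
D(f) = (f + f²)*(f + √2*√f) (D(f) = (f + √(2*f))*(f + f²) = (f + √2*√f)*(f + f²) = (f + f²)*(f + √2*√f))
k(a) = 78 + 2*a² (k(a) = (a² + a*a) + 26*3 = (a² + a²) + 78 = 2*a² + 78 = 78 + 2*a²)
k(-124)/D(115) = (78 + 2*(-124)²)/(115² + 115³ + √2*115^(3/2) + √2*115^(5/2)) = (78 + 2*15376)/(13225 + 1520875 + √2*(115*√115) + √2*(13225*√115)) = (78 + 30752)/(13225 + 1520875 + 115*√230 + 13225*√230) = 30830/(1534100 + 13340*√230)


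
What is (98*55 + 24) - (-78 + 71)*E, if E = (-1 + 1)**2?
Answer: 5414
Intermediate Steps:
E = 0 (E = 0**2 = 0)
(98*55 + 24) - (-78 + 71)*E = (98*55 + 24) - (-78 + 71)*0 = (5390 + 24) - (-7)*0 = 5414 - 1*0 = 5414 + 0 = 5414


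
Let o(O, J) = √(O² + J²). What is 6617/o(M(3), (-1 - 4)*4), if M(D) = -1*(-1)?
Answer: 6617*√401/401 ≈ 330.44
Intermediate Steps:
M(D) = 1
o(O, J) = √(J² + O²)
6617/o(M(3), (-1 - 4)*4) = 6617/(√(((-1 - 4)*4)² + 1²)) = 6617/(√((-5*4)² + 1)) = 6617/(√((-20)² + 1)) = 6617/(√(400 + 1)) = 6617/(√401) = 6617*(√401/401) = 6617*√401/401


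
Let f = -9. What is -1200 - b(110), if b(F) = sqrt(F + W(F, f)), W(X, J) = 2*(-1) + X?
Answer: -1200 - sqrt(218) ≈ -1214.8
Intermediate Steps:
W(X, J) = -2 + X
b(F) = sqrt(-2 + 2*F) (b(F) = sqrt(F + (-2 + F)) = sqrt(-2 + 2*F))
-1200 - b(110) = -1200 - sqrt(-2 + 2*110) = -1200 - sqrt(-2 + 220) = -1200 - sqrt(218)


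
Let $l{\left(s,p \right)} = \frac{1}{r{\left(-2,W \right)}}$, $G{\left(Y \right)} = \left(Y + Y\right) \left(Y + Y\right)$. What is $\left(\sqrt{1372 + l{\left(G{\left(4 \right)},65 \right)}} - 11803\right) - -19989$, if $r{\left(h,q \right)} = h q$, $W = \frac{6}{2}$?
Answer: $8186 + \frac{\sqrt{49386}}{6} \approx 8223.0$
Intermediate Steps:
$W = 3$ ($W = 6 \cdot \frac{1}{2} = 3$)
$G{\left(Y \right)} = 4 Y^{2}$ ($G{\left(Y \right)} = 2 Y 2 Y = 4 Y^{2}$)
$l{\left(s,p \right)} = - \frac{1}{6}$ ($l{\left(s,p \right)} = \frac{1}{\left(-2\right) 3} = \frac{1}{-6} = - \frac{1}{6}$)
$\left(\sqrt{1372 + l{\left(G{\left(4 \right)},65 \right)}} - 11803\right) - -19989 = \left(\sqrt{1372 - \frac{1}{6}} - 11803\right) - -19989 = \left(\sqrt{\frac{8231}{6}} - 11803\right) + 19989 = \left(\frac{\sqrt{49386}}{6} - 11803\right) + 19989 = \left(-11803 + \frac{\sqrt{49386}}{6}\right) + 19989 = 8186 + \frac{\sqrt{49386}}{6}$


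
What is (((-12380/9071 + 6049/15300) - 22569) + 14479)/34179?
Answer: -1122915710521/4743576947700 ≈ -0.23672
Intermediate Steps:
(((-12380/9071 + 6049/15300) - 22569) + 14479)/34179 = (((-12380*1/9071 + 6049*(1/15300)) - 22569) + 14479)*(1/34179) = (((-12380/9071 + 6049/15300) - 22569) + 14479)*(1/34179) = ((-134543521/138786300 - 22569) + 14479)*(1/34179) = (-3132402548221/138786300 + 14479)*(1/34179) = -1122915710521/138786300*1/34179 = -1122915710521/4743576947700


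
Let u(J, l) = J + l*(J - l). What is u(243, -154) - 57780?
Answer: -118675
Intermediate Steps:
u(243, -154) - 57780 = (243 - 1*(-154)² + 243*(-154)) - 57780 = (243 - 1*23716 - 37422) - 57780 = (243 - 23716 - 37422) - 57780 = -60895 - 57780 = -118675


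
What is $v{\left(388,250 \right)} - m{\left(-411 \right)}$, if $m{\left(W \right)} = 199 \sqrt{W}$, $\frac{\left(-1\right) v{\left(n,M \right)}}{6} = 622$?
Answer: $-3732 - 199 i \sqrt{411} \approx -3732.0 - 4034.4 i$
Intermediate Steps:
$v{\left(n,M \right)} = -3732$ ($v{\left(n,M \right)} = \left(-6\right) 622 = -3732$)
$v{\left(388,250 \right)} - m{\left(-411 \right)} = -3732 - 199 \sqrt{-411} = -3732 - 199 i \sqrt{411}$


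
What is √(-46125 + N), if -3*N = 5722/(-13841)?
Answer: I*√79526620680519/41523 ≈ 214.77*I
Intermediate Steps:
N = 5722/41523 (N = -5722/(3*(-13841)) = -5722*(-1)/(3*13841) = -⅓*(-5722/13841) = 5722/41523 ≈ 0.13780)
√(-46125 + N) = √(-46125 + 5722/41523) = √(-1915242653/41523) = I*√79526620680519/41523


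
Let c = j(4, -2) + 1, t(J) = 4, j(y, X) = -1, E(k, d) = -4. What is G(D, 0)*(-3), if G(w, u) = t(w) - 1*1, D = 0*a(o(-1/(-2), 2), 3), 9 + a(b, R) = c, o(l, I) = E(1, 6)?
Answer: -9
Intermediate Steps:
o(l, I) = -4
c = 0 (c = -1 + 1 = 0)
a(b, R) = -9 (a(b, R) = -9 + 0 = -9)
D = 0 (D = 0*(-9) = 0)
G(w, u) = 3 (G(w, u) = 4 - 1*1 = 4 - 1 = 3)
G(D, 0)*(-3) = 3*(-3) = -9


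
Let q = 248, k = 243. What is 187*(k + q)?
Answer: 91817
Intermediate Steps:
187*(k + q) = 187*(243 + 248) = 187*491 = 91817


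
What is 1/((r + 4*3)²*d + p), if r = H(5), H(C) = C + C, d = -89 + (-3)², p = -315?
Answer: -1/39035 ≈ -2.5618e-5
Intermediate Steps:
d = -80 (d = -89 + 9 = -80)
H(C) = 2*C
r = 10 (r = 2*5 = 10)
1/((r + 4*3)²*d + p) = 1/((10 + 4*3)²*(-80) - 315) = 1/((10 + 12)²*(-80) - 315) = 1/(22²*(-80) - 315) = 1/(484*(-80) - 315) = 1/(-38720 - 315) = 1/(-39035) = -1/39035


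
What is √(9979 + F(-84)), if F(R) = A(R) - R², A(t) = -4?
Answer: √2919 ≈ 54.028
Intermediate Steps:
F(R) = -4 - R²
√(9979 + F(-84)) = √(9979 + (-4 - 1*(-84)²)) = √(9979 + (-4 - 1*7056)) = √(9979 + (-4 - 7056)) = √(9979 - 7060) = √2919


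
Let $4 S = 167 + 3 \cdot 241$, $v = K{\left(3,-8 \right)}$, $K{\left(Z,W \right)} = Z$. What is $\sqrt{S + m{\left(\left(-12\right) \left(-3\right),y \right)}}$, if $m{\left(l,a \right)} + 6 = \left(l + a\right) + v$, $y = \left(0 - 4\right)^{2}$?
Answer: $\frac{\sqrt{1086}}{2} \approx 16.477$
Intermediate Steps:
$y = 16$ ($y = \left(-4\right)^{2} = 16$)
$v = 3$
$m{\left(l,a \right)} = -3 + a + l$ ($m{\left(l,a \right)} = -6 + \left(\left(l + a\right) + 3\right) = -6 + \left(\left(a + l\right) + 3\right) = -6 + \left(3 + a + l\right) = -3 + a + l$)
$S = \frac{445}{2}$ ($S = \frac{167 + 3 \cdot 241}{4} = \frac{167 + 723}{4} = \frac{1}{4} \cdot 890 = \frac{445}{2} \approx 222.5$)
$\sqrt{S + m{\left(\left(-12\right) \left(-3\right),y \right)}} = \sqrt{\frac{445}{2} - -49} = \sqrt{\frac{445}{2} + \left(-3 + 16 + 36\right)} = \sqrt{\frac{445}{2} + 49} = \sqrt{\frac{543}{2}} = \frac{\sqrt{1086}}{2}$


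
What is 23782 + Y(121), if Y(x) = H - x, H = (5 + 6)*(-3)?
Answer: 23628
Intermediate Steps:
H = -33 (H = 11*(-3) = -33)
Y(x) = -33 - x
23782 + Y(121) = 23782 + (-33 - 1*121) = 23782 + (-33 - 121) = 23782 - 154 = 23628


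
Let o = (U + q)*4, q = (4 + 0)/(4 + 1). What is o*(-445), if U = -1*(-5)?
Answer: -10324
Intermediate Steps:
U = 5
q = 4/5 ≈ 0.80000
o = 116/5 (o = (5 + 4/5)*4 = (29/5)*4 = 116/5 ≈ 23.200)
o*(-445) = (116/5)*(-445) = -10324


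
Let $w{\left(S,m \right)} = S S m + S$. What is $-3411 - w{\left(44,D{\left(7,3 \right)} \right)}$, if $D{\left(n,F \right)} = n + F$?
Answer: $-22815$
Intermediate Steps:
$D{\left(n,F \right)} = F + n$
$w{\left(S,m \right)} = S + m S^{2}$ ($w{\left(S,m \right)} = S^{2} m + S = m S^{2} + S = S + m S^{2}$)
$-3411 - w{\left(44,D{\left(7,3 \right)} \right)} = -3411 - 44 \left(1 + 44 \left(3 + 7\right)\right) = -3411 - 44 \left(1 + 44 \cdot 10\right) = -3411 - 44 \left(1 + 440\right) = -3411 - 44 \cdot 441 = -3411 - 19404 = -22815$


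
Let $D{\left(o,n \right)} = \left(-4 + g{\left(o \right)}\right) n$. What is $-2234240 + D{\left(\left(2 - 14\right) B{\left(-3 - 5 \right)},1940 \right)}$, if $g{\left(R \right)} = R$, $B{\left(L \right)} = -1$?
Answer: $-2218720$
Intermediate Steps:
$D{\left(o,n \right)} = n \left(-4 + o\right)$ ($D{\left(o,n \right)} = \left(-4 + o\right) n = n \left(-4 + o\right)$)
$-2234240 + D{\left(\left(2 - 14\right) B{\left(-3 - 5 \right)},1940 \right)} = -2234240 + 1940 \left(-4 + \left(2 - 14\right) \left(-1\right)\right) = -2234240 + 1940 \left(-4 - -12\right) = -2234240 + 1940 \left(-4 + 12\right) = -2234240 + 1940 \cdot 8 = -2234240 + 15520 = -2218720$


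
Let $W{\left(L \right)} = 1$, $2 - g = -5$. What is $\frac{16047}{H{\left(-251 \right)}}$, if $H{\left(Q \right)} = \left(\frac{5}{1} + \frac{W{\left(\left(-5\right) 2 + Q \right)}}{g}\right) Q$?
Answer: $- \frac{12481}{1004} \approx -12.431$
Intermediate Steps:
$g = 7$ ($g = 2 - -5 = 2 + 5 = 7$)
$H{\left(Q \right)} = \frac{36 Q}{7}$ ($H{\left(Q \right)} = \left(\frac{5}{1} + 1 \cdot \frac{1}{7}\right) Q = \left(5 \cdot 1 + 1 \cdot \frac{1}{7}\right) Q = \left(5 + \frac{1}{7}\right) Q = \frac{36 Q}{7}$)
$\frac{16047}{H{\left(-251 \right)}} = \frac{16047}{\frac{36}{7} \left(-251\right)} = \frac{16047}{- \frac{9036}{7}} = 16047 \left(- \frac{7}{9036}\right) = - \frac{12481}{1004}$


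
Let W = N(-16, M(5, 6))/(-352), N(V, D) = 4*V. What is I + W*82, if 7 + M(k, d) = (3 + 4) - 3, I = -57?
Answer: -463/11 ≈ -42.091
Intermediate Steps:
M(k, d) = -3 (M(k, d) = -7 + ((3 + 4) - 3) = -7 + (7 - 3) = -7 + 4 = -3)
W = 2/11 (W = (4*(-16))/(-352) = -64*(-1/352) = 2/11 ≈ 0.18182)
I + W*82 = -57 + (2/11)*82 = -57 + 164/11 = -463/11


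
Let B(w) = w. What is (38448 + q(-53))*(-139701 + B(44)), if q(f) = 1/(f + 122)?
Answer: -370497870841/69 ≈ -5.3695e+9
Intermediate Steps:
q(f) = 1/(122 + f)
(38448 + q(-53))*(-139701 + B(44)) = (38448 + 1/(122 - 53))*(-139701 + 44) = (38448 + 1/69)*(-139657) = (2652913/69)*(-139657) = -370497870841/69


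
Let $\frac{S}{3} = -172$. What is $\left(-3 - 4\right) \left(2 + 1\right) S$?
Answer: $10836$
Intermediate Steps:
$S = -516$ ($S = 3 \left(-172\right) = -516$)
$\left(-3 - 4\right) \left(2 + 1\right) S = \left(-3 - 4\right) \left(2 + 1\right) \left(-516\right) = \left(-7\right) 3 \left(-516\right) = \left(-21\right) \left(-516\right) = 10836$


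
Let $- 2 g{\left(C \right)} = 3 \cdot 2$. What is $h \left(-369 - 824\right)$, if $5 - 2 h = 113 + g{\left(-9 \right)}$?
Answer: $\frac{125265}{2} \approx 62633.0$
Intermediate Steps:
$g{\left(C \right)} = -3$ ($g{\left(C \right)} = - \frac{3 \cdot 2}{2} = \left(- \frac{1}{2}\right) 6 = -3$)
$h = - \frac{105}{2}$ ($h = \frac{5}{2} - \frac{113 - 3}{2} = \frac{5}{2} - 55 = - \frac{105}{2} \approx -52.5$)
$h \left(-369 - 824\right) = - \frac{105 \left(-369 - 824\right)}{2} = \left(- \frac{105}{2}\right) \left(-1193\right) = \frac{125265}{2}$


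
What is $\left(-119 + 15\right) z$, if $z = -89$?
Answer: $9256$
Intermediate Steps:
$\left(-119 + 15\right) z = \left(-119 + 15\right) \left(-89\right) = \left(-104\right) \left(-89\right) = 9256$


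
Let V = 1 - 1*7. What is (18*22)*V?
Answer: -2376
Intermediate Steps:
V = -6 (V = 1 - 7 = -6)
(18*22)*V = (18*22)*(-6) = 396*(-6) = -2376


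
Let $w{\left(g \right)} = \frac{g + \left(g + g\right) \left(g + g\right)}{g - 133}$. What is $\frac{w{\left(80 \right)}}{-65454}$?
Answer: $\frac{4280}{578177} \approx 0.0074026$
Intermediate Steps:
$w{\left(g \right)} = \frac{g + 4 g^{2}}{-133 + g}$ ($w{\left(g \right)} = \frac{g + 2 g 2 g}{-133 + g} = \frac{g + 4 g^{2}}{-133 + g}$)
$\frac{w{\left(80 \right)}}{-65454} = \frac{80 \frac{1}{-133 + 80} \left(1 + 4 \cdot 80\right)}{-65454} = \frac{80 \left(1 + 320\right)}{-53} \left(- \frac{1}{65454}\right) = 80 \left(- \frac{1}{53}\right) 321 \left(- \frac{1}{65454}\right) = \left(- \frac{25680}{53}\right) \left(- \frac{1}{65454}\right) = \frac{4280}{578177}$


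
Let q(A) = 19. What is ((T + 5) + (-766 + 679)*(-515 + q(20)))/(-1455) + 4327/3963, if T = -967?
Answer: -10726879/384411 ≈ -27.905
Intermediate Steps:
((T + 5) + (-766 + 679)*(-515 + q(20)))/(-1455) + 4327/3963 = ((-967 + 5) + (-766 + 679)*(-515 + 19))/(-1455) + 4327/3963 = (-962 - 87*(-496))*(-1/1455) + 4327*(1/3963) = (-962 + 43152)*(-1/1455) + 4327/3963 = 42190*(-1/1455) + 4327/3963 = -8438/291 + 4327/3963 = -10726879/384411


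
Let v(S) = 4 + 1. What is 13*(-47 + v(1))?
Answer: -546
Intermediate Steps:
v(S) = 5
13*(-47 + v(1)) = 13*(-47 + 5) = 13*(-42) = -546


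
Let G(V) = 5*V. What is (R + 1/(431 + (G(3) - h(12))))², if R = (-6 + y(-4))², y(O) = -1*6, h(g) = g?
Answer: 3905875009/188356 ≈ 20737.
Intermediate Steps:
y(O) = -6
R = 144 (R = (-6 - 6)² = (-12)² = 144)
(R + 1/(431 + (G(3) - h(12))))² = (144 + 1/(431 + (5*3 - 1*12)))² = (144 + 1/(431 + (15 - 12)))² = (144 + 1/(431 + 3))² = (144 + 1/434)² = (62497/434)² = 3905875009/188356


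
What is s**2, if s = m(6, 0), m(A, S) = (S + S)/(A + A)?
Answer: 0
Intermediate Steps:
m(A, S) = S/A (m(A, S) = (2*S)/((2*A)) = (2*S)*(1/(2*A)) = S/A)
s = 0 (s = 0/6 = 0*(1/6) = 0)
s**2 = 0**2 = 0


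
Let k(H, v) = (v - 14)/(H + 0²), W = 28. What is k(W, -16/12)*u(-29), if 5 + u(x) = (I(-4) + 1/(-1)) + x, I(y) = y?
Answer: 299/14 ≈ 21.357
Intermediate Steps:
u(x) = -10 + x (u(x) = -5 + ((-4 + 1/(-1)) + x) = -5 + ((-4 - 1) + x) = -5 + (-5 + x) = -10 + x)
k(H, v) = (-14 + v)/H (k(H, v) = (-14 + v)/(H + 0) = (-14 + v)/H)
k(W, -16/12)*u(-29) = ((-14 - 16/12)/28)*(-10 - 29) = ((-14 - 16*1/12)/28)*(-39) = ((-14 - 4/3)/28)*(-39) = ((1/28)*(-46/3))*(-39) = -23/42*(-39) = 299/14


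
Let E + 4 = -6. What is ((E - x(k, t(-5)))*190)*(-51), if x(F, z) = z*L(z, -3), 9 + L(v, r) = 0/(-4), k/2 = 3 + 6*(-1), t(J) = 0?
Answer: 96900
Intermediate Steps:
E = -10 (E = -4 - 6 = -10)
k = -6 (k = 2*(3 + 6*(-1)) = 2*(3 - 6) = 2*(-3) = -6)
L(v, r) = -9 (L(v, r) = -9 + 0/(-4) = -9 + 0*(-1/4) = -9 + 0 = -9)
x(F, z) = -9*z (x(F, z) = z*(-9) = -9*z)
((E - x(k, t(-5)))*190)*(-51) = ((-10 - (-9)*0)*190)*(-51) = ((-10 - 1*0)*190)*(-51) = ((-10 + 0)*190)*(-51) = -10*190*(-51) = -1900*(-51) = 96900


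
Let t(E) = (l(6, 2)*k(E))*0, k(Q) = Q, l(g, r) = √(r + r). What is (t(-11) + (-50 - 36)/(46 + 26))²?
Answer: 1849/1296 ≈ 1.4267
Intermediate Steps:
l(g, r) = √2*√r (l(g, r) = √(2*r) = √2*√r)
t(E) = 0 (t(E) = ((√2*√2)*E)*0 = (2*E)*0 = 0)
(t(-11) + (-50 - 36)/(46 + 26))² = (0 + (-50 - 36)/(46 + 26))² = (0 - 86/72)² = (0 - 86*1/72)² = (0 - 43/36)² = (-43/36)² = 1849/1296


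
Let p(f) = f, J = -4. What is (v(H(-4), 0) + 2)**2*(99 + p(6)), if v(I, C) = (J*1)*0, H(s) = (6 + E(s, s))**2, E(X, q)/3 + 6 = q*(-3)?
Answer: 420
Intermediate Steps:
E(X, q) = -18 - 9*q (E(X, q) = -18 + 3*(q*(-3)) = -18 + 3*(-3*q) = -18 - 9*q)
H(s) = (-12 - 9*s)**2 (H(s) = (6 + (-18 - 9*s))**2 = (-12 - 9*s)**2)
v(I, C) = 0 (v(I, C) = -4*1*0 = -4*0 = 0)
(v(H(-4), 0) + 2)**2*(99 + p(6)) = (0 + 2)**2*(99 + 6) = 2**2*105 = 4*105 = 420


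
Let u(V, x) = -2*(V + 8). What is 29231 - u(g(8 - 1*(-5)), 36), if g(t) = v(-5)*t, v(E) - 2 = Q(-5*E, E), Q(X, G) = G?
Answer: 29169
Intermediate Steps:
v(E) = 2 + E
g(t) = -3*t (g(t) = (2 - 5)*t = -3*t)
u(V, x) = -16 - 2*V (u(V, x) = -2*(8 + V) = -16 - 2*V)
29231 - u(g(8 - 1*(-5)), 36) = 29231 - (-16 - (-6)*(8 - 1*(-5))) = 29231 - (-16 - (-6)*(8 + 5)) = 29231 - (-16 - (-6)*13) = 29231 - (-16 - 2*(-39)) = 29231 - (-16 + 78) = 29231 - 1*62 = 29231 - 62 = 29169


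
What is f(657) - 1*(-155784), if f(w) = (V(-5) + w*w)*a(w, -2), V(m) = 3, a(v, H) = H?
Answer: -707520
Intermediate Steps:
f(w) = -6 - 2*w**2 (f(w) = (3 + w*w)*(-2) = (3 + w**2)*(-2) = -6 - 2*w**2)
f(657) - 1*(-155784) = (-6 - 2*657**2) - 1*(-155784) = (-6 - 2*431649) + 155784 = (-6 - 863298) + 155784 = -863304 + 155784 = -707520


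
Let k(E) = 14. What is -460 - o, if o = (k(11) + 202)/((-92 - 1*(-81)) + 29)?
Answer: -472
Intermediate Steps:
o = 12 (o = (14 + 202)/((-92 - 1*(-81)) + 29) = 216/((-92 + 81) + 29) = 216/(-11 + 29) = 216/18 = 216*(1/18) = 12)
-460 - o = -460 - 1*12 = -460 - 12 = -472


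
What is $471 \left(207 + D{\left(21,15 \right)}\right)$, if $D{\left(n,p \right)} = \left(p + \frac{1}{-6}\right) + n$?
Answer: $\frac{228749}{2} \approx 1.1437 \cdot 10^{5}$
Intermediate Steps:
$D{\left(n,p \right)} = - \frac{1}{6} + n + p$ ($D{\left(n,p \right)} = \left(p - \frac{1}{6}\right) + n = \left(- \frac{1}{6} + p\right) + n = - \frac{1}{6} + n + p$)
$471 \left(207 + D{\left(21,15 \right)}\right) = 471 \left(207 + \left(- \frac{1}{6} + 21 + 15\right)\right) = 471 \left(207 + \frac{215}{6}\right) = 471 \cdot \frac{1457}{6} = \frac{228749}{2}$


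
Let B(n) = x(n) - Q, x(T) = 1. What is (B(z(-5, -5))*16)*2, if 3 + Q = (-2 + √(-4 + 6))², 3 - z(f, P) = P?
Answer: -64 + 128*√2 ≈ 117.02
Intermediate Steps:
z(f, P) = 3 - P
Q = -3 + (-2 + √2)² (Q = -3 + (-2 + √(-4 + 6))² = -3 + (-2 + √2)² ≈ -2.6569)
B(n) = -2 + 4*√2 (B(n) = 1 - (3 - 4*√2) = 1 + (-3 + 4*√2) = -2 + 4*√2)
(B(z(-5, -5))*16)*2 = ((-2 + 4*√2)*16)*2 = (-32 + 64*√2)*2 = -64 + 128*√2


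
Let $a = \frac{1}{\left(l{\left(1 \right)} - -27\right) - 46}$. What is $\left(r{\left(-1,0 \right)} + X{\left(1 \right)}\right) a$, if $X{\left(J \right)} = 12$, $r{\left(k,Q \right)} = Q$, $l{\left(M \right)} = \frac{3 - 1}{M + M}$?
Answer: $- \frac{2}{3} \approx -0.66667$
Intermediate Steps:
$l{\left(M \right)} = \frac{1}{M}$ ($l{\left(M \right)} = \frac{2}{2 M} = 2 \frac{1}{2 M} = \frac{1}{M}$)
$a = - \frac{1}{18}$ ($a = \frac{1}{\left(1^{-1} - -27\right) - 46} = \frac{1}{\left(1 + 27\right) - 46} = \frac{1}{28 - 46} = \frac{1}{-18} = - \frac{1}{18} \approx -0.055556$)
$\left(r{\left(-1,0 \right)} + X{\left(1 \right)}\right) a = \left(0 + 12\right) \left(- \frac{1}{18}\right) = 12 \left(- \frac{1}{18}\right) = - \frac{2}{3}$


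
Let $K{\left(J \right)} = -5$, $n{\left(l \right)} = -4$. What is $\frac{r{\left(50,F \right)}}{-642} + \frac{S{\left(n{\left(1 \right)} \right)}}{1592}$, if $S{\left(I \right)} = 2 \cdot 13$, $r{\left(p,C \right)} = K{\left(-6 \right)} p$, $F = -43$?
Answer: $\frac{103673}{255516} \approx 0.40574$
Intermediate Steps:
$r{\left(p,C \right)} = - 5 p$
$S{\left(I \right)} = 26$
$\frac{r{\left(50,F \right)}}{-642} + \frac{S{\left(n{\left(1 \right)} \right)}}{1592} = \frac{\left(-5\right) 50}{-642} + \frac{26}{1592} = \left(-250\right) \left(- \frac{1}{642}\right) + 26 \cdot \frac{1}{1592} = \frac{125}{321} + \frac{13}{796} = \frac{103673}{255516}$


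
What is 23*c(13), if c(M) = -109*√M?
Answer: -2507*√13 ≈ -9039.1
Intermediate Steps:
23*c(13) = 23*(-109*√13) = -2507*√13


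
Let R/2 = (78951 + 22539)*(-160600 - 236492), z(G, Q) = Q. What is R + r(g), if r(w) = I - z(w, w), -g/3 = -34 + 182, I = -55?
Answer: -80601733771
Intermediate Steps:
g = -444 (g = -3*(-34 + 182) = -3*148 = -444)
r(w) = -55 - w
R = -80601734160 (R = 2*((78951 + 22539)*(-160600 - 236492)) = 2*(101490*(-397092)) = 2*(-40300867080) = -80601734160)
R + r(g) = -80601734160 + (-55 - 1*(-444)) = -80601734160 + (-55 + 444) = -80601734160 + 389 = -80601733771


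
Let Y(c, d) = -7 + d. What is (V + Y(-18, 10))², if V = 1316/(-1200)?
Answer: 326041/90000 ≈ 3.6227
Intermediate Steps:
V = -329/300 (V = 1316*(-1/1200) = -329/300 ≈ -1.0967)
(V + Y(-18, 10))² = (-329/300 + (-7 + 10))² = (-329/300 + 3)² = (571/300)² = 326041/90000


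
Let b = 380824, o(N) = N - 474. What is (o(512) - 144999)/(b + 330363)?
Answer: -144961/711187 ≈ -0.20383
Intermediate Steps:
o(N) = -474 + N
(o(512) - 144999)/(b + 330363) = ((-474 + 512) - 144999)/(380824 + 330363) = (38 - 144999)/711187 = -144961*1/711187 = -144961/711187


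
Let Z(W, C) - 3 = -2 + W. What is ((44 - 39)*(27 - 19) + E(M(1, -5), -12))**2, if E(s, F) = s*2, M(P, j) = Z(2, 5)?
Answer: 2116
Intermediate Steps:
Z(W, C) = 1 + W (Z(W, C) = 3 + (-2 + W) = 1 + W)
M(P, j) = 3 (M(P, j) = 1 + 2 = 3)
E(s, F) = 2*s
((44 - 39)*(27 - 19) + E(M(1, -5), -12))**2 = ((44 - 39)*(27 - 19) + 2*3)**2 = (5*8 + 6)**2 = (40 + 6)**2 = 46**2 = 2116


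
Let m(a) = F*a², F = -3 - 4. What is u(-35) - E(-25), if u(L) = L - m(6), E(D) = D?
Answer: 242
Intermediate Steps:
F = -7
m(a) = -7*a²
u(L) = 252 + L (u(L) = L - (-7)*6² = L - (-7)*36 = L - 1*(-252) = L + 252 = 252 + L)
u(-35) - E(-25) = (252 - 35) - 1*(-25) = 217 + 25 = 242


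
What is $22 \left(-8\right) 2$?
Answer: $-352$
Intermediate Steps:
$22 \left(-8\right) 2 = \left(-176\right) 2 = -352$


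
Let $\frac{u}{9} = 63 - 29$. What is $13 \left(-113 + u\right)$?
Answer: $2509$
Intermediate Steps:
$u = 306$ ($u = 9 \left(63 - 29\right) = 9 \cdot 34 = 306$)
$13 \left(-113 + u\right) = 13 \left(-113 + 306\right) = 13 \cdot 193 = 2509$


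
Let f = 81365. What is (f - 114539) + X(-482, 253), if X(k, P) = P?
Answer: -32921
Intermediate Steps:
(f - 114539) + X(-482, 253) = (81365 - 114539) + 253 = -33174 + 253 = -32921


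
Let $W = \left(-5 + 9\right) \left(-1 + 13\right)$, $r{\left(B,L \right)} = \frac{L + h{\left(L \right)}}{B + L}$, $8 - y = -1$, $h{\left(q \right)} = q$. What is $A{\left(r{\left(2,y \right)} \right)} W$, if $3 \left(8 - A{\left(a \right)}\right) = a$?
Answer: $\frac{3936}{11} \approx 357.82$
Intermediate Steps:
$y = 9$ ($y = 8 - -1 = 8 + 1 = 9$)
$r{\left(B,L \right)} = \frac{2 L}{B + L}$ ($r{\left(B,L \right)} = \frac{L + L}{B + L} = \frac{2 L}{B + L}$)
$A{\left(a \right)} = 8 - \frac{a}{3}$
$W = 48$ ($W = 4 \cdot 12 = 48$)
$A{\left(r{\left(2,y \right)} \right)} W = \left(8 - \frac{2 \cdot 9 \frac{1}{2 + 9}}{3}\right) 48 = \left(8 - \frac{2 \cdot 9 \cdot \frac{1}{11}}{3}\right) 48 = \left(8 - \frac{6}{11}\right) 48 = \frac{82}{11} \cdot 48 = \frac{3936}{11}$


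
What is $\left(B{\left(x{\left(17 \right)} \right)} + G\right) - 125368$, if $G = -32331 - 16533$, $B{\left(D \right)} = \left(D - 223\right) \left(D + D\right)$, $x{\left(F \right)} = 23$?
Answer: $-183432$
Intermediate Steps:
$B{\left(D \right)} = 2 D \left(-223 + D\right)$ ($B{\left(D \right)} = \left(-223 + D\right) 2 D = 2 D \left(-223 + D\right)$)
$G = -48864$
$\left(B{\left(x{\left(17 \right)} \right)} + G\right) - 125368 = \left(2 \cdot 23 \left(-223 + 23\right) - 48864\right) - 125368 = \left(2 \cdot 23 \left(-200\right) - 48864\right) - 125368 = \left(-9200 - 48864\right) - 125368 = -58064 - 125368 = -183432$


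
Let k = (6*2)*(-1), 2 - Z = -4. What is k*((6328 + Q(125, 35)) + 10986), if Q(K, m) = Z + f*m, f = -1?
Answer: -207420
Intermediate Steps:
Z = 6 (Z = 2 - 1*(-4) = 2 + 4 = 6)
Q(K, m) = 6 - m
k = -12 (k = 12*(-1) = -12)
k*((6328 + Q(125, 35)) + 10986) = -12*((6328 + (6 - 1*35)) + 10986) = -12*((6328 + (6 - 35)) + 10986) = -12*((6328 - 29) + 10986) = -12*(6299 + 10986) = -12*17285 = -207420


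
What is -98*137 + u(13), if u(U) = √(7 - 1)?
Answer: -13426 + √6 ≈ -13424.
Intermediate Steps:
u(U) = √6
-98*137 + u(13) = -98*137 + √6 = -13426 + √6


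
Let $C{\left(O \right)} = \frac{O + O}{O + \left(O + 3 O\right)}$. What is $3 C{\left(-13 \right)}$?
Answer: $\frac{6}{5} \approx 1.2$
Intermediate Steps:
$C{\left(O \right)} = \frac{2}{5}$ ($C{\left(O \right)} = \frac{2 O}{O + 4 O} = \frac{2 O}{5 O} = 2 O \frac{1}{5 O} = \frac{2}{5}$)
$3 C{\left(-13 \right)} = 3 \cdot \frac{2}{5} = \frac{6}{5}$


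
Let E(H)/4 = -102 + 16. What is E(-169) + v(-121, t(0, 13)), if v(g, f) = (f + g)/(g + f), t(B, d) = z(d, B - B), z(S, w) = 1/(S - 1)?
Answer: -343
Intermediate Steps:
z(S, w) = 1/(-1 + S)
t(B, d) = 1/(-1 + d)
v(g, f) = 1 (v(g, f) = (f + g)/(f + g) = 1)
E(H) = -344 (E(H) = 4*(-102 + 16) = 4*(-86) = -344)
E(-169) + v(-121, t(0, 13)) = -344 + 1 = -343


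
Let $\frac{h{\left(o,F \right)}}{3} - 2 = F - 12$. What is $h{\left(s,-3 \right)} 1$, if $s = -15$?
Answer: $-39$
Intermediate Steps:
$h{\left(o,F \right)} = -30 + 3 F$ ($h{\left(o,F \right)} = 6 + 3 \left(F - 12\right) = 6 + 3 \left(-12 + F\right) = 6 + \left(-36 + 3 F\right) = -30 + 3 F$)
$h{\left(s,-3 \right)} 1 = \left(-30 + 3 \left(-3\right)\right) 1 = \left(-30 - 9\right) 1 = \left(-39\right) 1 = -39$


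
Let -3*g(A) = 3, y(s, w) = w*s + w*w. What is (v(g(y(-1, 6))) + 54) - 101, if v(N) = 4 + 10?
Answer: -33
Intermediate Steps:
y(s, w) = w² + s*w (y(s, w) = s*w + w² = w² + s*w)
g(A) = -1 (g(A) = -⅓*3 = -1)
v(N) = 14
(v(g(y(-1, 6))) + 54) - 101 = (14 + 54) - 101 = 68 - 101 = -33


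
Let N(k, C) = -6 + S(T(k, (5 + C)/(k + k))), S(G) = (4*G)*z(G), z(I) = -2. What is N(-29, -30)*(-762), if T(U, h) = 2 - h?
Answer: 409956/29 ≈ 14136.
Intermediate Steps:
S(G) = -8*G (S(G) = (4*G)*(-2) = -8*G)
N(k, C) = -22 + 4*(5 + C)/k (N(k, C) = -6 - 8*(2 - (5 + C)/(k + k)) = -6 - 8*(2 - (5 + C)/(2*k)) = -6 + (-16 + 4*(5 + C)/k) = -22 + 4*(5 + C)/k)
N(-29, -30)*(-762) = (2*(10 - 11*(-29) + 2*(-30))/(-29))*(-762) = (2*(-1/29)*(10 + 319 - 60))*(-762) = (2*(-1/29)*269)*(-762) = -538/29*(-762) = 409956/29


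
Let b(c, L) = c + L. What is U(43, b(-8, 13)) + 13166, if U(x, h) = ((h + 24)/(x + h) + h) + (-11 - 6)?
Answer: 631421/48 ≈ 13155.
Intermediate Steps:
b(c, L) = L + c
U(x, h) = -17 + h + (24 + h)/(h + x) (U(x, h) = ((24 + h)/(h + x) + h) - 17 = (h + (24 + h)/(h + x)) - 17 = -17 + h + (24 + h)/(h + x))
U(43, b(-8, 13)) + 13166 = (24 + (13 - 8)² - 17*43 - 16*(13 - 8) + (13 - 8)*43)/((13 - 8) + 43) + 13166 = (24 + 5² - 731 - 16*5 + 5*43)/(5 + 43) + 13166 = (24 + 25 - 731 - 80 + 215)/48 + 13166 = (1/48)*(-547) + 13166 = -547/48 + 13166 = 631421/48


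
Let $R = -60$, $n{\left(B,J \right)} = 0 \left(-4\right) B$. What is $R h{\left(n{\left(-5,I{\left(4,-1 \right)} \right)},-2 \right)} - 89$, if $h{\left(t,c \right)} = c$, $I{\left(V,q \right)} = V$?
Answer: $31$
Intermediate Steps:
$n{\left(B,J \right)} = 0$ ($n{\left(B,J \right)} = 0 B = 0$)
$R h{\left(n{\left(-5,I{\left(4,-1 \right)} \right)},-2 \right)} - 89 = \left(-60\right) \left(-2\right) - 89 = 120 - 89 = 31$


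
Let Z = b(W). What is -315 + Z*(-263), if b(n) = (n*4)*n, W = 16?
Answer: -269627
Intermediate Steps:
b(n) = 4*n² (b(n) = (4*n)*n = 4*n²)
Z = 1024 (Z = 4*16² = 4*256 = 1024)
-315 + Z*(-263) = -315 + 1024*(-263) = -315 - 269312 = -269627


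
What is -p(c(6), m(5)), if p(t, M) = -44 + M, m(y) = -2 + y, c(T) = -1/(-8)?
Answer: 41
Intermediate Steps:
c(T) = 1/8 (c(T) = -1*(-1/8) = 1/8)
-p(c(6), m(5)) = -(-44 + (-2 + 5)) = -(-44 + 3) = -1*(-41) = 41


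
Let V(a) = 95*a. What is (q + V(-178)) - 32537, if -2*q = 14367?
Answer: -113261/2 ≈ -56631.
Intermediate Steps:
q = -14367/2 (q = -1/2*14367 = -14367/2 ≈ -7183.5)
(q + V(-178)) - 32537 = (-14367/2 + 95*(-178)) - 32537 = (-14367/2 - 16910) - 32537 = -48187/2 - 32537 = -113261/2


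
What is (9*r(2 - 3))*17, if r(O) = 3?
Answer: 459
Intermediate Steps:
(9*r(2 - 3))*17 = (9*3)*17 = 27*17 = 459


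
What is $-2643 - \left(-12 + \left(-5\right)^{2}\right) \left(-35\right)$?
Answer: $-2188$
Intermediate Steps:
$-2643 - \left(-12 + \left(-5\right)^{2}\right) \left(-35\right) = -2643 - \left(-12 + 25\right) \left(-35\right) = -2643 - 13 \left(-35\right) = -2643 - -455 = -2643 + 455 = -2188$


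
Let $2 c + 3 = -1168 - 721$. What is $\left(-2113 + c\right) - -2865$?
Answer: $-194$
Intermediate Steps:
$c = -946$ ($c = - \frac{3}{2} + \frac{-1168 - 721}{2} = - \frac{3}{2} + \frac{1}{2} \left(-1889\right) = - \frac{3}{2} - \frac{1889}{2} = -946$)
$\left(-2113 + c\right) - -2865 = \left(-2113 - 946\right) - -2865 = -3059 + 2865 = -194$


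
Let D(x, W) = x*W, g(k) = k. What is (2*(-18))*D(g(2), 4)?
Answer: -288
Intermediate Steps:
D(x, W) = W*x
(2*(-18))*D(g(2), 4) = (2*(-18))*(4*2) = -36*8 = -288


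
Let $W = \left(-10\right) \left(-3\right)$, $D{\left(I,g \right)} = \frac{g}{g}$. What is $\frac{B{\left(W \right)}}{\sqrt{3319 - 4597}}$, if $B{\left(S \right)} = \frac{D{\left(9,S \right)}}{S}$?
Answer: $- \frac{i \sqrt{142}}{12780} \approx - 0.00093242 i$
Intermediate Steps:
$D{\left(I,g \right)} = 1$
$W = 30$
$B{\left(S \right)} = \frac{1}{S}$ ($B{\left(S \right)} = 1 \frac{1}{S} = \frac{1}{S}$)
$\frac{B{\left(W \right)}}{\sqrt{3319 - 4597}} = \frac{1}{30 \sqrt{3319 - 4597}} = \frac{1}{30 \sqrt{-1278}} = \frac{1}{30 \cdot 3 i \sqrt{142}} = \frac{\left(- \frac{1}{426}\right) i \sqrt{142}}{30} = - \frac{i \sqrt{142}}{12780}$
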